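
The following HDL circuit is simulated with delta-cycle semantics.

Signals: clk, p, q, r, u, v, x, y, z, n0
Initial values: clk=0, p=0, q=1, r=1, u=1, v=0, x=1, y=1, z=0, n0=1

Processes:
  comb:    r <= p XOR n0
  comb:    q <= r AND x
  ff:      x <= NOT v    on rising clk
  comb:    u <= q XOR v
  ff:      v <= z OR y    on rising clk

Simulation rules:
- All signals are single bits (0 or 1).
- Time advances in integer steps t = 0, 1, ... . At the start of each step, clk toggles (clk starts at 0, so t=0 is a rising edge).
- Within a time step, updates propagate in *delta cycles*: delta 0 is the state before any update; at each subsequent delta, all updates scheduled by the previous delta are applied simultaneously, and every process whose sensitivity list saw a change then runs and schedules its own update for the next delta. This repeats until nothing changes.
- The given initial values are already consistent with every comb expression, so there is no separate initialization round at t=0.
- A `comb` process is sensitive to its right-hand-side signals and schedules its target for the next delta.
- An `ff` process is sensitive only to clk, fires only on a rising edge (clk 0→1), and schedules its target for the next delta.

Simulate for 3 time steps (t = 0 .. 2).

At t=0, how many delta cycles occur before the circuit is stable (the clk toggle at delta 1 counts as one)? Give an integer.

3

[bits: y,p,n0,clk,z,v,q,r,u,x]
t=0: Δ0=1010001111 Δ1=1011001111 Δ2=1011011111 Δ3=1011011101 | 3Δ
t=1: Δ0=1011011101 Δ1=1010011101 | 1Δ
t=2: Δ0=1010011101 Δ1=1011011101 Δ2=1011011100 Δ3=1011010100 Δ4=1011010110 | 4Δ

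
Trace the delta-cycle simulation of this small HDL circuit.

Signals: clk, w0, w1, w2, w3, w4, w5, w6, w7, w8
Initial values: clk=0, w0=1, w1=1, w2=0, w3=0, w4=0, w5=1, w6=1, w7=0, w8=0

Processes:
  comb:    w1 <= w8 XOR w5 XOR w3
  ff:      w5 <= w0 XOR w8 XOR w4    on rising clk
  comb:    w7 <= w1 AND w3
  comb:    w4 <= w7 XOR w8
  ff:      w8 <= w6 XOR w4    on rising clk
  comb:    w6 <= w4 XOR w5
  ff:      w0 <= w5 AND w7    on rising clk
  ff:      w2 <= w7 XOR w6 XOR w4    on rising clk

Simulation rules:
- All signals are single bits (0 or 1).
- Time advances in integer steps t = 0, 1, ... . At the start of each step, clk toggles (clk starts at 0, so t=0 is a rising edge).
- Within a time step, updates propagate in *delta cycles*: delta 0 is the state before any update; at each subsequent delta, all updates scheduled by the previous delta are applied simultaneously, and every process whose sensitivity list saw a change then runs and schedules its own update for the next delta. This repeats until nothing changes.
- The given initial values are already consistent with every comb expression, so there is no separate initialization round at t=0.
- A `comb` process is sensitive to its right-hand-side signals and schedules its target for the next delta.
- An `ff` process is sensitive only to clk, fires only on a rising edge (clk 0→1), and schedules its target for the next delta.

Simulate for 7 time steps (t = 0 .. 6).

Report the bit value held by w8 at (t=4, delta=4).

t0.Δ0 w2=0 clk=0 w4=0 w6=1 w1=1 w7=0 w0=1 w8=0 w5=1 w3=0
t0.Δ1 w2=0 clk=1 w4=0 w6=1 w1=1 w7=0 w0=1 w8=0 w5=1 w3=0
t0.Δ2 w2=1 clk=1 w4=0 w6=1 w1=1 w7=0 w0=0 w8=1 w5=1 w3=0
t0.Δ3 w2=1 clk=1 w4=1 w6=1 w1=0 w7=0 w0=0 w8=1 w5=1 w3=0
t0.Δ4 w2=1 clk=1 w4=1 w6=0 w1=0 w7=0 w0=0 w8=1 w5=1 w3=0
t1.Δ0 w2=1 clk=1 w4=1 w6=0 w1=0 w7=0 w0=0 w8=1 w5=1 w3=0
t1.Δ1 w2=1 clk=0 w4=1 w6=0 w1=0 w7=0 w0=0 w8=1 w5=1 w3=0
t2.Δ0 w2=1 clk=0 w4=1 w6=0 w1=0 w7=0 w0=0 w8=1 w5=1 w3=0
t2.Δ1 w2=1 clk=1 w4=1 w6=0 w1=0 w7=0 w0=0 w8=1 w5=1 w3=0
t2.Δ2 w2=1 clk=1 w4=1 w6=0 w1=0 w7=0 w0=0 w8=1 w5=0 w3=0
t2.Δ3 w2=1 clk=1 w4=1 w6=1 w1=1 w7=0 w0=0 w8=1 w5=0 w3=0
t3.Δ0 w2=1 clk=1 w4=1 w6=1 w1=1 w7=0 w0=0 w8=1 w5=0 w3=0
t3.Δ1 w2=1 clk=0 w4=1 w6=1 w1=1 w7=0 w0=0 w8=1 w5=0 w3=0
t4.Δ0 w2=1 clk=0 w4=1 w6=1 w1=1 w7=0 w0=0 w8=1 w5=0 w3=0
t4.Δ1 w2=1 clk=1 w4=1 w6=1 w1=1 w7=0 w0=0 w8=1 w5=0 w3=0
t4.Δ2 w2=0 clk=1 w4=1 w6=1 w1=1 w7=0 w0=0 w8=0 w5=0 w3=0
t4.Δ3 w2=0 clk=1 w4=0 w6=1 w1=0 w7=0 w0=0 w8=0 w5=0 w3=0
t4.Δ4 w2=0 clk=1 w4=0 w6=0 w1=0 w7=0 w0=0 w8=0 w5=0 w3=0
t5.Δ0 w2=0 clk=1 w4=0 w6=0 w1=0 w7=0 w0=0 w8=0 w5=0 w3=0
t5.Δ1 w2=0 clk=0 w4=0 w6=0 w1=0 w7=0 w0=0 w8=0 w5=0 w3=0
t6.Δ0 w2=0 clk=0 w4=0 w6=0 w1=0 w7=0 w0=0 w8=0 w5=0 w3=0
t6.Δ1 w2=0 clk=1 w4=0 w6=0 w1=0 w7=0 w0=0 w8=0 w5=0 w3=0

0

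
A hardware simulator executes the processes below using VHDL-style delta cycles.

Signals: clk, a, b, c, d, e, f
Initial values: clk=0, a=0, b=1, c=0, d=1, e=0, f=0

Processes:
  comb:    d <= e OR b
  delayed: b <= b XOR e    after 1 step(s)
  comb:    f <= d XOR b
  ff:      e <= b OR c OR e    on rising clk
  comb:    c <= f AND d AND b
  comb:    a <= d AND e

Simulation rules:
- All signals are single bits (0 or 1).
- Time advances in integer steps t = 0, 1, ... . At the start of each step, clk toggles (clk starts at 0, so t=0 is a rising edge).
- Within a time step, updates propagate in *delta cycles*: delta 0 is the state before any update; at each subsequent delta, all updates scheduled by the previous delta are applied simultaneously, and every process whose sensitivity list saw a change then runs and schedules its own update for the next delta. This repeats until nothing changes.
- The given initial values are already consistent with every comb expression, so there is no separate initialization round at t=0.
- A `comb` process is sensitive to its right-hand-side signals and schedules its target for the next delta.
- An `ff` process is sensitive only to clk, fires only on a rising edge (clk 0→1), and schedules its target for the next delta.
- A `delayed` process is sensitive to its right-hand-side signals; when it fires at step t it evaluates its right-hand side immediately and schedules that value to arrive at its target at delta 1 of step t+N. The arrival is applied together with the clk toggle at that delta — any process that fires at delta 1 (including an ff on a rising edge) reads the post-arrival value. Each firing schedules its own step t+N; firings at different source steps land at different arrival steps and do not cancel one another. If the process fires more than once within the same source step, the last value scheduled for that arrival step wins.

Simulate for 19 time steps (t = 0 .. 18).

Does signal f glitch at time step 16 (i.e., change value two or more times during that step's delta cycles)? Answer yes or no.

no

t=0 Δ0: e=0 a=0 f=0 d=1 clk=0 b=1 c=0
  Δ1: clk:0→1
  Δ2: e:0→1
  Δ3: a:0→1
  (3Δ to stable)
t=1 Δ0: e=1 a=1 f=0 d=1 clk=1 b=1 c=0
  Δ1: clk:1→0, b:1→0
  Δ2: f:0→1
  (2Δ to stable)
t=2 Δ0: e=1 a=1 f=1 d=1 clk=0 b=0 c=0
  Δ1: clk:0→1, b:0→1
  Δ2: f:1→0, c:0→1
  Δ3: c:1→0
  (3Δ to stable)
t=3 Δ0: e=1 a=1 f=0 d=1 clk=1 b=1 c=0
  Δ1: clk:1→0, b:1→0
  Δ2: f:0→1
  (2Δ to stable)
t=4 Δ0: e=1 a=1 f=1 d=1 clk=0 b=0 c=0
  Δ1: clk:0→1, b:0→1
  Δ2: f:1→0, c:0→1
  Δ3: c:1→0
  (3Δ to stable)
t=5 Δ0: e=1 a=1 f=0 d=1 clk=1 b=1 c=0
  Δ1: clk:1→0, b:1→0
  Δ2: f:0→1
  (2Δ to stable)
t=6 Δ0: e=1 a=1 f=1 d=1 clk=0 b=0 c=0
  Δ1: clk:0→1, b:0→1
  Δ2: f:1→0, c:0→1
  Δ3: c:1→0
  (3Δ to stable)
t=7 Δ0: e=1 a=1 f=0 d=1 clk=1 b=1 c=0
  Δ1: clk:1→0, b:1→0
  Δ2: f:0→1
  (2Δ to stable)
t=8 Δ0: e=1 a=1 f=1 d=1 clk=0 b=0 c=0
  Δ1: clk:0→1, b:0→1
  Δ2: f:1→0, c:0→1
  Δ3: c:1→0
  (3Δ to stable)
t=9 Δ0: e=1 a=1 f=0 d=1 clk=1 b=1 c=0
  Δ1: clk:1→0, b:1→0
  Δ2: f:0→1
  (2Δ to stable)
t=10 Δ0: e=1 a=1 f=1 d=1 clk=0 b=0 c=0
  Δ1: clk:0→1, b:0→1
  Δ2: f:1→0, c:0→1
  Δ3: c:1→0
  (3Δ to stable)
t=11 Δ0: e=1 a=1 f=0 d=1 clk=1 b=1 c=0
  Δ1: clk:1→0, b:1→0
  Δ2: f:0→1
  (2Δ to stable)
t=12 Δ0: e=1 a=1 f=1 d=1 clk=0 b=0 c=0
  Δ1: clk:0→1, b:0→1
  Δ2: f:1→0, c:0→1
  Δ3: c:1→0
  (3Δ to stable)
t=13 Δ0: e=1 a=1 f=0 d=1 clk=1 b=1 c=0
  Δ1: clk:1→0, b:1→0
  Δ2: f:0→1
  (2Δ to stable)
t=14 Δ0: e=1 a=1 f=1 d=1 clk=0 b=0 c=0
  Δ1: clk:0→1, b:0→1
  Δ2: f:1→0, c:0→1
  Δ3: c:1→0
  (3Δ to stable)
t=15 Δ0: e=1 a=1 f=0 d=1 clk=1 b=1 c=0
  Δ1: clk:1→0, b:1→0
  Δ2: f:0→1
  (2Δ to stable)
t=16 Δ0: e=1 a=1 f=1 d=1 clk=0 b=0 c=0
  Δ1: clk:0→1, b:0→1
  Δ2: f:1→0, c:0→1
  Δ3: c:1→0
  (3Δ to stable)
t=17 Δ0: e=1 a=1 f=0 d=1 clk=1 b=1 c=0
  Δ1: clk:1→0, b:1→0
  Δ2: f:0→1
  (2Δ to stable)
t=18 Δ0: e=1 a=1 f=1 d=1 clk=0 b=0 c=0
  Δ1: clk:0→1, b:0→1
  Δ2: f:1→0, c:0→1
  Δ3: c:1→0
  (3Δ to stable)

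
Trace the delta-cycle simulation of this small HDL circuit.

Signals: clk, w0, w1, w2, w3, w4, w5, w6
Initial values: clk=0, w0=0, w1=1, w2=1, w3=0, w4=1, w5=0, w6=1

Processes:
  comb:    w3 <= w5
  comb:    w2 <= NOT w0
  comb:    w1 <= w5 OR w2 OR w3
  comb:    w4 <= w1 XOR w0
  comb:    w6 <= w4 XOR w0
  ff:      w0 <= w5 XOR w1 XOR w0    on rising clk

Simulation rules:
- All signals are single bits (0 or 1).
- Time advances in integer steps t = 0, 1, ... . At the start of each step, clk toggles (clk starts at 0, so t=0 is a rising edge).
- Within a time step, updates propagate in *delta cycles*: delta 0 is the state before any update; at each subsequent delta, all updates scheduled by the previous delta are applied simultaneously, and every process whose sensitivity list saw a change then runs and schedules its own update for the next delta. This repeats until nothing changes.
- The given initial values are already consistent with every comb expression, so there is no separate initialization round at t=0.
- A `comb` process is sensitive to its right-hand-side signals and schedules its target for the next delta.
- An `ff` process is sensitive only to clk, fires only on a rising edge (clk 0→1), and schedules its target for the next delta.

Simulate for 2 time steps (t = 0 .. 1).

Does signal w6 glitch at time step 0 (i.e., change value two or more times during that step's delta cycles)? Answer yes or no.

yes

t=0 Δ0: w4=1 clk=0 w3=0 w1=1 w5=0 w2=1 w6=1 w0=0
  Δ1: clk:0→1
  Δ2: w0:0→1
  Δ3: w4:1→0, w2:1→0, w6:1→0
  Δ4: w1:1→0, w6:0→1
  Δ5: w4:0→1
  Δ6: w6:1→0
  (6Δ to stable)
t=1 Δ0: w4=1 clk=1 w3=0 w1=0 w5=0 w2=0 w6=0 w0=1
  Δ1: clk:1→0
  (1Δ to stable)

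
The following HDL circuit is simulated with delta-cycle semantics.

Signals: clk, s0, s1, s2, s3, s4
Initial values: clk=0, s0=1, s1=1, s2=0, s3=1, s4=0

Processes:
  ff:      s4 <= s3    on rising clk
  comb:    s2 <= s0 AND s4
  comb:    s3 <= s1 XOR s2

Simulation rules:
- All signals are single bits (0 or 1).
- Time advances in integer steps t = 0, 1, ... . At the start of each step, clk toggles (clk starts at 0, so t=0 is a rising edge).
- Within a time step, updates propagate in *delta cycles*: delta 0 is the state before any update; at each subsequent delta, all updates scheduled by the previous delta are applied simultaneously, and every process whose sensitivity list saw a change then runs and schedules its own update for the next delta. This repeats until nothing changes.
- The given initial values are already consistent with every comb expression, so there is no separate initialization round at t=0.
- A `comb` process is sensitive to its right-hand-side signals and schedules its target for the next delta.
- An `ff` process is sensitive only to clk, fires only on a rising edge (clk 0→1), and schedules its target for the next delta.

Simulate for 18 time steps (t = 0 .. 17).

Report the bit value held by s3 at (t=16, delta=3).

1

t=0 Δ0: s0=1 s1=1 s4=0 s2=0 s3=1 clk=0
  Δ1: clk:0→1
  Δ2: s4:0→1
  Δ3: s2:0→1
  Δ4: s3:1→0
  (4Δ to stable)
t=1 Δ0: s0=1 s1=1 s4=1 s2=1 s3=0 clk=1
  Δ1: clk:1→0
  (1Δ to stable)
t=2 Δ0: s0=1 s1=1 s4=1 s2=1 s3=0 clk=0
  Δ1: clk:0→1
  Δ2: s4:1→0
  Δ3: s2:1→0
  Δ4: s3:0→1
  (4Δ to stable)
t=3 Δ0: s0=1 s1=1 s4=0 s2=0 s3=1 clk=1
  Δ1: clk:1→0
  (1Δ to stable)
t=4 Δ0: s0=1 s1=1 s4=0 s2=0 s3=1 clk=0
  Δ1: clk:0→1
  Δ2: s4:0→1
  Δ3: s2:0→1
  Δ4: s3:1→0
  (4Δ to stable)
t=5 Δ0: s0=1 s1=1 s4=1 s2=1 s3=0 clk=1
  Δ1: clk:1→0
  (1Δ to stable)
t=6 Δ0: s0=1 s1=1 s4=1 s2=1 s3=0 clk=0
  Δ1: clk:0→1
  Δ2: s4:1→0
  Δ3: s2:1→0
  Δ4: s3:0→1
  (4Δ to stable)
t=7 Δ0: s0=1 s1=1 s4=0 s2=0 s3=1 clk=1
  Δ1: clk:1→0
  (1Δ to stable)
t=8 Δ0: s0=1 s1=1 s4=0 s2=0 s3=1 clk=0
  Δ1: clk:0→1
  Δ2: s4:0→1
  Δ3: s2:0→1
  Δ4: s3:1→0
  (4Δ to stable)
t=9 Δ0: s0=1 s1=1 s4=1 s2=1 s3=0 clk=1
  Δ1: clk:1→0
  (1Δ to stable)
t=10 Δ0: s0=1 s1=1 s4=1 s2=1 s3=0 clk=0
  Δ1: clk:0→1
  Δ2: s4:1→0
  Δ3: s2:1→0
  Δ4: s3:0→1
  (4Δ to stable)
t=11 Δ0: s0=1 s1=1 s4=0 s2=0 s3=1 clk=1
  Δ1: clk:1→0
  (1Δ to stable)
t=12 Δ0: s0=1 s1=1 s4=0 s2=0 s3=1 clk=0
  Δ1: clk:0→1
  Δ2: s4:0→1
  Δ3: s2:0→1
  Δ4: s3:1→0
  (4Δ to stable)
t=13 Δ0: s0=1 s1=1 s4=1 s2=1 s3=0 clk=1
  Δ1: clk:1→0
  (1Δ to stable)
t=14 Δ0: s0=1 s1=1 s4=1 s2=1 s3=0 clk=0
  Δ1: clk:0→1
  Δ2: s4:1→0
  Δ3: s2:1→0
  Δ4: s3:0→1
  (4Δ to stable)
t=15 Δ0: s0=1 s1=1 s4=0 s2=0 s3=1 clk=1
  Δ1: clk:1→0
  (1Δ to stable)
t=16 Δ0: s0=1 s1=1 s4=0 s2=0 s3=1 clk=0
  Δ1: clk:0→1
  Δ2: s4:0→1
  Δ3: s2:0→1
  Δ4: s3:1→0
  (4Δ to stable)
t=17 Δ0: s0=1 s1=1 s4=1 s2=1 s3=0 clk=1
  Δ1: clk:1→0
  (1Δ to stable)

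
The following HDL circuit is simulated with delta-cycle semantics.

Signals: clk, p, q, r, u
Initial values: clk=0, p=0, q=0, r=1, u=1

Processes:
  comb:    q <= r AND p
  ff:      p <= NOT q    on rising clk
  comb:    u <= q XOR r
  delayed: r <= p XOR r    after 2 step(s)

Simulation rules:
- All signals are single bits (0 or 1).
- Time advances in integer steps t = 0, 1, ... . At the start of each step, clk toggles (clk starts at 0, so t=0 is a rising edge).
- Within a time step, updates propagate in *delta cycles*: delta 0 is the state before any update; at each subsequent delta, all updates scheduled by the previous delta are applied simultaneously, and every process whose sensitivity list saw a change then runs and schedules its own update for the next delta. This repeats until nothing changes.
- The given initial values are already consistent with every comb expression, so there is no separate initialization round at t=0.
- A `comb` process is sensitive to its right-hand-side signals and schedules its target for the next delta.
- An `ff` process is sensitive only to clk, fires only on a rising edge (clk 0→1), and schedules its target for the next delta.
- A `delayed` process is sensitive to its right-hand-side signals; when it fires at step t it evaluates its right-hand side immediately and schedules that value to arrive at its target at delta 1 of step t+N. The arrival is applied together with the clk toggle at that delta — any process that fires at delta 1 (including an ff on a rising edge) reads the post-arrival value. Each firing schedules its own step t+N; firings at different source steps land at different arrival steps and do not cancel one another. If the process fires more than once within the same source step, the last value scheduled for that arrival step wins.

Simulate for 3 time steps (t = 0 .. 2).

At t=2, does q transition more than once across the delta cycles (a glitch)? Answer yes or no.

[bits: p,r,q,clk,u]
t=0: Δ0=01001 Δ1=01011 Δ2=11011 Δ3=11111 Δ4=11110 | 4Δ
t=1: Δ0=11110 Δ1=11100 | 1Δ
t=2: Δ0=11100 Δ1=10110 Δ2=00011 Δ3=00010 | 3Δ

no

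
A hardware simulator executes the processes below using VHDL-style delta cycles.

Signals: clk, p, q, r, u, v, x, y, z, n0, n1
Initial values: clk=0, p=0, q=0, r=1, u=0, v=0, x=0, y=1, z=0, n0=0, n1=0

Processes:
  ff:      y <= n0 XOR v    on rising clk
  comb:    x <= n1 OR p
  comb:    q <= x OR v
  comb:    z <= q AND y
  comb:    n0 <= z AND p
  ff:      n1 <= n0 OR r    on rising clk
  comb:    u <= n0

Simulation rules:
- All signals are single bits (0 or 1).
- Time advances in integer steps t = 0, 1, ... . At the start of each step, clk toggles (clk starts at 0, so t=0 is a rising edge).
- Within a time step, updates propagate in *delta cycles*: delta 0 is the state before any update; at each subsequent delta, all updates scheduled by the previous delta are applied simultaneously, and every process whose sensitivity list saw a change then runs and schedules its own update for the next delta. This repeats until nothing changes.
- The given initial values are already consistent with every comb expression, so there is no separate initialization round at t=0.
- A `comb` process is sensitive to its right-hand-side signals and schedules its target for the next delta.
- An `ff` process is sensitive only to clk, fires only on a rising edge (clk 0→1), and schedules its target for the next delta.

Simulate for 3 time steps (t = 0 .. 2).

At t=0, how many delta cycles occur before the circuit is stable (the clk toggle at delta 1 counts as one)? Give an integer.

4

[bits: clk,q,n0,x,z,u,p,y,r,n1,v]
t=0: Δ0=00000001100 Δ1=10000001100 Δ2=10000000110 Δ3=10010000110 Δ4=11010000110 | 4Δ
t=1: Δ0=11010000110 Δ1=01010000110 | 1Δ
t=2: Δ0=01010000110 Δ1=11010000110 | 1Δ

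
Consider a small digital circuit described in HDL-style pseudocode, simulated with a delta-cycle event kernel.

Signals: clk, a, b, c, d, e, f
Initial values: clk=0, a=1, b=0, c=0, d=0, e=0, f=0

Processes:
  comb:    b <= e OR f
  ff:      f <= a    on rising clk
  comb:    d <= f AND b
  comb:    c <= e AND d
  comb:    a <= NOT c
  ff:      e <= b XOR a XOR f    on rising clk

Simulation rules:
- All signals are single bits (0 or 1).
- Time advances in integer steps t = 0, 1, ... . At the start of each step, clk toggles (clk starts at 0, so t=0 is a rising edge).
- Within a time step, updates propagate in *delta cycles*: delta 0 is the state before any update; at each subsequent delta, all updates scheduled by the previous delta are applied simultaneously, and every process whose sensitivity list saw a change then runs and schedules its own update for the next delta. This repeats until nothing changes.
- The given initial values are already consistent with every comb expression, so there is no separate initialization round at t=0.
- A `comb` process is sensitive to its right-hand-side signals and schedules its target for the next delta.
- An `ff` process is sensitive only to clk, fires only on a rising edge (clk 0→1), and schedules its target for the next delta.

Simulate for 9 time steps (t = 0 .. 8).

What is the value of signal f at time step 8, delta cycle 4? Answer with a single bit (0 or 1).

t=0 Δ0: c=0 e=0 f=0 clk=0 b=0 a=1 d=0
  Δ1: clk:0→1
  Δ2: e:0→1, f:0→1
  Δ3: b:0→1
  Δ4: d:0→1
  Δ5: c:0→1
  Δ6: a:1→0
  (6Δ to stable)
t=1 Δ0: c=1 e=1 f=1 clk=1 b=1 a=0 d=1
  Δ1: clk:1→0
  (1Δ to stable)
t=2 Δ0: c=1 e=1 f=1 clk=0 b=1 a=0 d=1
  Δ1: clk:0→1
  Δ2: e:1→0, f:1→0
  Δ3: c:1→0, b:1→0, d:1→0
  Δ4: a:0→1
  (4Δ to stable)
t=3 Δ0: c=0 e=0 f=0 clk=1 b=0 a=1 d=0
  Δ1: clk:1→0
  (1Δ to stable)
t=4 Δ0: c=0 e=0 f=0 clk=0 b=0 a=1 d=0
  Δ1: clk:0→1
  Δ2: e:0→1, f:0→1
  Δ3: b:0→1
  Δ4: d:0→1
  Δ5: c:0→1
  Δ6: a:1→0
  (6Δ to stable)
t=5 Δ0: c=1 e=1 f=1 clk=1 b=1 a=0 d=1
  Δ1: clk:1→0
  (1Δ to stable)
t=6 Δ0: c=1 e=1 f=1 clk=0 b=1 a=0 d=1
  Δ1: clk:0→1
  Δ2: e:1→0, f:1→0
  Δ3: c:1→0, b:1→0, d:1→0
  Δ4: a:0→1
  (4Δ to stable)
t=7 Δ0: c=0 e=0 f=0 clk=1 b=0 a=1 d=0
  Δ1: clk:1→0
  (1Δ to stable)
t=8 Δ0: c=0 e=0 f=0 clk=0 b=0 a=1 d=0
  Δ1: clk:0→1
  Δ2: e:0→1, f:0→1
  Δ3: b:0→1
  Δ4: d:0→1
  Δ5: c:0→1
  Δ6: a:1→0
  (6Δ to stable)

1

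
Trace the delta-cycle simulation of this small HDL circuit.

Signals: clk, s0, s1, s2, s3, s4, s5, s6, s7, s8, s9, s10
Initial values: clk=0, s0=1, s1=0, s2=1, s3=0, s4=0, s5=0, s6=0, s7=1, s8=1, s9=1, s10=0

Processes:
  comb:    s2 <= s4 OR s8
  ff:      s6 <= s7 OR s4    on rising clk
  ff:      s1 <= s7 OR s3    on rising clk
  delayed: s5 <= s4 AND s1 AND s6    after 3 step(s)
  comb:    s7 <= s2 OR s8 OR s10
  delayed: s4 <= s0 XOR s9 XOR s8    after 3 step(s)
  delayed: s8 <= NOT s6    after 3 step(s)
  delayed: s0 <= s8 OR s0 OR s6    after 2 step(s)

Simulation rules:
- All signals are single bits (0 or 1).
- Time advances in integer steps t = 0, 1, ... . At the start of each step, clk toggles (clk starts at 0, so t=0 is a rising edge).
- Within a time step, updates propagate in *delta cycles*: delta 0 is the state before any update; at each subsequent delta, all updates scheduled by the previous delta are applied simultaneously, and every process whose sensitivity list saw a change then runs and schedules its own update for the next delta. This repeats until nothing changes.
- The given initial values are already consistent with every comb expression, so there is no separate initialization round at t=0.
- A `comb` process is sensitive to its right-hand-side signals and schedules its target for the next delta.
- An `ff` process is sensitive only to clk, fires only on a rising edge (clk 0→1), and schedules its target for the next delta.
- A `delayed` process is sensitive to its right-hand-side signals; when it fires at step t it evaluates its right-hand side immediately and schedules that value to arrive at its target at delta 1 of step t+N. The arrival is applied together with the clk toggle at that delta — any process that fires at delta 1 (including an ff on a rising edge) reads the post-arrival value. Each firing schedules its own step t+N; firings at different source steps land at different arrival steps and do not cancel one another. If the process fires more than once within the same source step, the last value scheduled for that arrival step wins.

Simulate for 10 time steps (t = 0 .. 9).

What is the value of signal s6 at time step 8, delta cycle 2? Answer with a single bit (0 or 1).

1

[bits: s4,s0,s2,s7,s1,clk,s5,s6,s10,s9,s8,s3]
t=0: Δ0=011100000110 Δ1=011101000110 Δ2=011111010110 | 2Δ
t=1: Δ0=011111010110 Δ1=011110010110 | 1Δ
t=2: Δ0=011110010110 Δ1=011111010110 | 1Δ
t=3: Δ0=011111010110 Δ1=011110010100 Δ2=010110010100 Δ3=010010010100 | 3Δ
t=4: Δ0=010010010100 Δ1=010011010100 Δ2=010001000100 | 2Δ
t=5: Δ0=010001000100 Δ1=010000000100 | 1Δ
t=6: Δ0=010000000100 Δ1=010001000100 | 1Δ
t=7: Δ0=010001000100 Δ1=010000000110 Δ2=011100000110 | 2Δ
t=8: Δ0=011100000110 Δ1=011101000110 Δ2=011111010110 | 2Δ
t=9: Δ0=011111010110 Δ1=011110010110 | 1Δ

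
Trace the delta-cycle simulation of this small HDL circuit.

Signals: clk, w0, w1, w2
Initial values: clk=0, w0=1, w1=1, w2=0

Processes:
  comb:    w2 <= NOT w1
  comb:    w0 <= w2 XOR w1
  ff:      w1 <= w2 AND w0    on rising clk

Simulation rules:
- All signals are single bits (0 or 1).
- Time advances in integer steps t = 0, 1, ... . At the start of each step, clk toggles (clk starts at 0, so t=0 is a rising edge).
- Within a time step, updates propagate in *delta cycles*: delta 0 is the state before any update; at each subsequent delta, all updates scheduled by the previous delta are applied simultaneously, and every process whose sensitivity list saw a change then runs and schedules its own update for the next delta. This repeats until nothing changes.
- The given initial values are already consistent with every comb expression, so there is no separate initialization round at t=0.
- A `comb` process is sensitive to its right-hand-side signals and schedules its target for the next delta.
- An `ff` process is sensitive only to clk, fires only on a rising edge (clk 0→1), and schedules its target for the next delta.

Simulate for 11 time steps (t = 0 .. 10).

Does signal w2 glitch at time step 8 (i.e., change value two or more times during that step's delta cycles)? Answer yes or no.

no

t=0 Δ0: w0=1 clk=0 w2=0 w1=1
  Δ1: clk:0→1
  Δ2: w1:1→0
  Δ3: w0:1→0, w2:0→1
  Δ4: w0:0→1
  (4Δ to stable)
t=1 Δ0: w0=1 clk=1 w2=1 w1=0
  Δ1: clk:1→0
  (1Δ to stable)
t=2 Δ0: w0=1 clk=0 w2=1 w1=0
  Δ1: clk:0→1
  Δ2: w1:0→1
  Δ3: w0:1→0, w2:1→0
  Δ4: w0:0→1
  (4Δ to stable)
t=3 Δ0: w0=1 clk=1 w2=0 w1=1
  Δ1: clk:1→0
  (1Δ to stable)
t=4 Δ0: w0=1 clk=0 w2=0 w1=1
  Δ1: clk:0→1
  Δ2: w1:1→0
  Δ3: w0:1→0, w2:0→1
  Δ4: w0:0→1
  (4Δ to stable)
t=5 Δ0: w0=1 clk=1 w2=1 w1=0
  Δ1: clk:1→0
  (1Δ to stable)
t=6 Δ0: w0=1 clk=0 w2=1 w1=0
  Δ1: clk:0→1
  Δ2: w1:0→1
  Δ3: w0:1→0, w2:1→0
  Δ4: w0:0→1
  (4Δ to stable)
t=7 Δ0: w0=1 clk=1 w2=0 w1=1
  Δ1: clk:1→0
  (1Δ to stable)
t=8 Δ0: w0=1 clk=0 w2=0 w1=1
  Δ1: clk:0→1
  Δ2: w1:1→0
  Δ3: w0:1→0, w2:0→1
  Δ4: w0:0→1
  (4Δ to stable)
t=9 Δ0: w0=1 clk=1 w2=1 w1=0
  Δ1: clk:1→0
  (1Δ to stable)
t=10 Δ0: w0=1 clk=0 w2=1 w1=0
  Δ1: clk:0→1
  Δ2: w1:0→1
  Δ3: w0:1→0, w2:1→0
  Δ4: w0:0→1
  (4Δ to stable)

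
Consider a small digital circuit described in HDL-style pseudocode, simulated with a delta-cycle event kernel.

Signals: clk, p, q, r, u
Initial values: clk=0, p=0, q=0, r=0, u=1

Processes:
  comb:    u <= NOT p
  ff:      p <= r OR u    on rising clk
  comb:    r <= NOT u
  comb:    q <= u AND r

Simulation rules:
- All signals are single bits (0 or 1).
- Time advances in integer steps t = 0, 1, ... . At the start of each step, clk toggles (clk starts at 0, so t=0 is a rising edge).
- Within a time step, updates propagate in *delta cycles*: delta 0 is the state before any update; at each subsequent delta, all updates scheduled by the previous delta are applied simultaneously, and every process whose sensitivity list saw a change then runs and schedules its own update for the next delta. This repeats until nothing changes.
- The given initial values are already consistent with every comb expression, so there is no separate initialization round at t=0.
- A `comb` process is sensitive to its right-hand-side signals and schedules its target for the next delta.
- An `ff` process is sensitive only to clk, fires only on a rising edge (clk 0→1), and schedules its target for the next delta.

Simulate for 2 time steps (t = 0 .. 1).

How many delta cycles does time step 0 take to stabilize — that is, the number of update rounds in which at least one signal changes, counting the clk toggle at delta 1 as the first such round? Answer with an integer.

4

t=0 Δ0: q=0 r=0 p=0 clk=0 u=1
  Δ1: clk:0→1
  Δ2: p:0→1
  Δ3: u:1→0
  Δ4: r:0→1
  (4Δ to stable)
t=1 Δ0: q=0 r=1 p=1 clk=1 u=0
  Δ1: clk:1→0
  (1Δ to stable)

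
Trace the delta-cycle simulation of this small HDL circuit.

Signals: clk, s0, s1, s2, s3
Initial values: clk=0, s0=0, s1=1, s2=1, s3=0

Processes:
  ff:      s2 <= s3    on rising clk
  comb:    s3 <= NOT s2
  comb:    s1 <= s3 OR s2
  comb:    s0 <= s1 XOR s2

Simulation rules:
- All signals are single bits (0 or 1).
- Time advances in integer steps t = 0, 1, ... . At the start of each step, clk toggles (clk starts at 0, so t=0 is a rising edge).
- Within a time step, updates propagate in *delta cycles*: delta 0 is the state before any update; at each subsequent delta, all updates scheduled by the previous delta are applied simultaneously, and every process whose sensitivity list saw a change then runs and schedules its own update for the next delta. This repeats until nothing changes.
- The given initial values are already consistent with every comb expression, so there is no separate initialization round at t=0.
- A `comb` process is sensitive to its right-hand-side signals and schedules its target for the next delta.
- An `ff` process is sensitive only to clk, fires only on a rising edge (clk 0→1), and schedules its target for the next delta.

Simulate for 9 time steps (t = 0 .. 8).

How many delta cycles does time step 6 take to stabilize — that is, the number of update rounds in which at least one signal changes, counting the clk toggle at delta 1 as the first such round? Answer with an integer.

3

t0.Δ0 clk=0 s0=0 s1=1 s2=1 s3=0
t0.Δ1 clk=1 s0=0 s1=1 s2=1 s3=0
t0.Δ2 clk=1 s0=0 s1=1 s2=0 s3=0
t0.Δ3 clk=1 s0=1 s1=0 s2=0 s3=1
t0.Δ4 clk=1 s0=0 s1=1 s2=0 s3=1
t0.Δ5 clk=1 s0=1 s1=1 s2=0 s3=1
t1.Δ0 clk=1 s0=1 s1=1 s2=0 s3=1
t1.Δ1 clk=0 s0=1 s1=1 s2=0 s3=1
t2.Δ0 clk=0 s0=1 s1=1 s2=0 s3=1
t2.Δ1 clk=1 s0=1 s1=1 s2=0 s3=1
t2.Δ2 clk=1 s0=1 s1=1 s2=1 s3=1
t2.Δ3 clk=1 s0=0 s1=1 s2=1 s3=0
t3.Δ0 clk=1 s0=0 s1=1 s2=1 s3=0
t3.Δ1 clk=0 s0=0 s1=1 s2=1 s3=0
t4.Δ0 clk=0 s0=0 s1=1 s2=1 s3=0
t4.Δ1 clk=1 s0=0 s1=1 s2=1 s3=0
t4.Δ2 clk=1 s0=0 s1=1 s2=0 s3=0
t4.Δ3 clk=1 s0=1 s1=0 s2=0 s3=1
t4.Δ4 clk=1 s0=0 s1=1 s2=0 s3=1
t4.Δ5 clk=1 s0=1 s1=1 s2=0 s3=1
t5.Δ0 clk=1 s0=1 s1=1 s2=0 s3=1
t5.Δ1 clk=0 s0=1 s1=1 s2=0 s3=1
t6.Δ0 clk=0 s0=1 s1=1 s2=0 s3=1
t6.Δ1 clk=1 s0=1 s1=1 s2=0 s3=1
t6.Δ2 clk=1 s0=1 s1=1 s2=1 s3=1
t6.Δ3 clk=1 s0=0 s1=1 s2=1 s3=0
t7.Δ0 clk=1 s0=0 s1=1 s2=1 s3=0
t7.Δ1 clk=0 s0=0 s1=1 s2=1 s3=0
t8.Δ0 clk=0 s0=0 s1=1 s2=1 s3=0
t8.Δ1 clk=1 s0=0 s1=1 s2=1 s3=0
t8.Δ2 clk=1 s0=0 s1=1 s2=0 s3=0
t8.Δ3 clk=1 s0=1 s1=0 s2=0 s3=1
t8.Δ4 clk=1 s0=0 s1=1 s2=0 s3=1
t8.Δ5 clk=1 s0=1 s1=1 s2=0 s3=1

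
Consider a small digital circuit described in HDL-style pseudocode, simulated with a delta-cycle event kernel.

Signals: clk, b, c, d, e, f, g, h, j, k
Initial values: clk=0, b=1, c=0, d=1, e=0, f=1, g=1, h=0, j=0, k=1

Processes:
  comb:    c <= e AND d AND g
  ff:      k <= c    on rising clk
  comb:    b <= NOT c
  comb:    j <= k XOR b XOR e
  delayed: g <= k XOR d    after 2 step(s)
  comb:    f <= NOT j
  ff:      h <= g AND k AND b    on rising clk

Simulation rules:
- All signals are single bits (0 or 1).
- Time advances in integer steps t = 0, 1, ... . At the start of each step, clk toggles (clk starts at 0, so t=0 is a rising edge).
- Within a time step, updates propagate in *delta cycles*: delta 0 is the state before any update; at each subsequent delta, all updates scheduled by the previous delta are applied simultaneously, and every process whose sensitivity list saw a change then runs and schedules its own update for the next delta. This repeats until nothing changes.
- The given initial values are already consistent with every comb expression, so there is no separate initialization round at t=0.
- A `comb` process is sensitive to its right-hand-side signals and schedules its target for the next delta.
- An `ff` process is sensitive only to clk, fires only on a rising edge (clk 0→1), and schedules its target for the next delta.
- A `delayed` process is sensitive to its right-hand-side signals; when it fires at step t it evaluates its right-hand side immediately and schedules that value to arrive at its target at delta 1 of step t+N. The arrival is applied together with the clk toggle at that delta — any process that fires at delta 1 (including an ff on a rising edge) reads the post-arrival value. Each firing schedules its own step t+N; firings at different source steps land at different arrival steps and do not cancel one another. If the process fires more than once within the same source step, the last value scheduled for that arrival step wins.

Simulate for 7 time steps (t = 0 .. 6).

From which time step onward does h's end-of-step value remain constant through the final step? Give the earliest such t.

2

t0.Δ0 k=1 f=1 d=1 h=0 clk=0 e=0 g=1 c=0 j=0 b=1
t0.Δ1 k=1 f=1 d=1 h=0 clk=1 e=0 g=1 c=0 j=0 b=1
t0.Δ2 k=0 f=1 d=1 h=1 clk=1 e=0 g=1 c=0 j=0 b=1
t0.Δ3 k=0 f=1 d=1 h=1 clk=1 e=0 g=1 c=0 j=1 b=1
t0.Δ4 k=0 f=0 d=1 h=1 clk=1 e=0 g=1 c=0 j=1 b=1
t1.Δ0 k=0 f=0 d=1 h=1 clk=1 e=0 g=1 c=0 j=1 b=1
t1.Δ1 k=0 f=0 d=1 h=1 clk=0 e=0 g=1 c=0 j=1 b=1
t2.Δ0 k=0 f=0 d=1 h=1 clk=0 e=0 g=1 c=0 j=1 b=1
t2.Δ1 k=0 f=0 d=1 h=1 clk=1 e=0 g=1 c=0 j=1 b=1
t2.Δ2 k=0 f=0 d=1 h=0 clk=1 e=0 g=1 c=0 j=1 b=1
t3.Δ0 k=0 f=0 d=1 h=0 clk=1 e=0 g=1 c=0 j=1 b=1
t3.Δ1 k=0 f=0 d=1 h=0 clk=0 e=0 g=1 c=0 j=1 b=1
t4.Δ0 k=0 f=0 d=1 h=0 clk=0 e=0 g=1 c=0 j=1 b=1
t4.Δ1 k=0 f=0 d=1 h=0 clk=1 e=0 g=1 c=0 j=1 b=1
t5.Δ0 k=0 f=0 d=1 h=0 clk=1 e=0 g=1 c=0 j=1 b=1
t5.Δ1 k=0 f=0 d=1 h=0 clk=0 e=0 g=1 c=0 j=1 b=1
t6.Δ0 k=0 f=0 d=1 h=0 clk=0 e=0 g=1 c=0 j=1 b=1
t6.Δ1 k=0 f=0 d=1 h=0 clk=1 e=0 g=1 c=0 j=1 b=1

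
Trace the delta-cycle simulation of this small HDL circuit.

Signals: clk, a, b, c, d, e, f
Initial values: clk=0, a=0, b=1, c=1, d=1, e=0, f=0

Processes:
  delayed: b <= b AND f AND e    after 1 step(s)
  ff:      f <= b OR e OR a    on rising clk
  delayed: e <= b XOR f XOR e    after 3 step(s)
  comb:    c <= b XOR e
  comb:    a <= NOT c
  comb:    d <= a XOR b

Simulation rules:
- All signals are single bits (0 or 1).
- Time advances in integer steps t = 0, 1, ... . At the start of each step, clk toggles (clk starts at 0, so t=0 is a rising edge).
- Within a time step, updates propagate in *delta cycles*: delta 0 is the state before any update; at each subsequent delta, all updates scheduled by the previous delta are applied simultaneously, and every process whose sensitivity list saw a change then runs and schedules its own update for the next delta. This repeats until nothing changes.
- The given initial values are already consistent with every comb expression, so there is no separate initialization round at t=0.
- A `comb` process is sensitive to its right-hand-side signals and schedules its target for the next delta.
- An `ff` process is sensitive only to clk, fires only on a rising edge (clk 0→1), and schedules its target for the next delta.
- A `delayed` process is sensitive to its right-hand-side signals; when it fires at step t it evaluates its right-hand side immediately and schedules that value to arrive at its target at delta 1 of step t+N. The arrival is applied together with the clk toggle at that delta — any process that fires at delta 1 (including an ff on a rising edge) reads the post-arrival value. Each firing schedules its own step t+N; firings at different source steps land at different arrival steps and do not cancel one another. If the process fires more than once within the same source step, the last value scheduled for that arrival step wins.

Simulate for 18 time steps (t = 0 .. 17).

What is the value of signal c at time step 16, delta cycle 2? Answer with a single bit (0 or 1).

1

[bits: a,clk,b,f,c,d,e]
t=0: Δ0=0010110 Δ1=0110110 Δ2=0111110 | 2Δ
t=1: Δ0=0111110 Δ1=0001110 Δ2=0001000 Δ3=1001000 Δ4=1001010 | 4Δ
t=2: Δ0=1001010 Δ1=1101010 | 1Δ
t=3: Δ0=1101010 Δ1=1001010 | 1Δ
t=4: Δ0=1001010 Δ1=1101011 Δ2=1101111 Δ3=0101111 Δ4=0101101 | 4Δ
t=5: Δ0=0101101 Δ1=0001101 | 1Δ
t=6: Δ0=0001101 Δ1=0101101 | 1Δ
t=7: Δ0=0101101 Δ1=0001100 Δ2=0001000 Δ3=1001000 Δ4=1001010 | 4Δ
t=8: Δ0=1001010 Δ1=1101010 | 1Δ
t=9: Δ0=1101010 Δ1=1001010 | 1Δ
t=10: Δ0=1001010 Δ1=1101011 Δ2=1101111 Δ3=0101111 Δ4=0101101 | 4Δ
t=11: Δ0=0101101 Δ1=0001101 | 1Δ
t=12: Δ0=0001101 Δ1=0101101 | 1Δ
t=13: Δ0=0101101 Δ1=0001100 Δ2=0001000 Δ3=1001000 Δ4=1001010 | 4Δ
t=14: Δ0=1001010 Δ1=1101010 | 1Δ
t=15: Δ0=1101010 Δ1=1001010 | 1Δ
t=16: Δ0=1001010 Δ1=1101011 Δ2=1101111 Δ3=0101111 Δ4=0101101 | 4Δ
t=17: Δ0=0101101 Δ1=0001101 | 1Δ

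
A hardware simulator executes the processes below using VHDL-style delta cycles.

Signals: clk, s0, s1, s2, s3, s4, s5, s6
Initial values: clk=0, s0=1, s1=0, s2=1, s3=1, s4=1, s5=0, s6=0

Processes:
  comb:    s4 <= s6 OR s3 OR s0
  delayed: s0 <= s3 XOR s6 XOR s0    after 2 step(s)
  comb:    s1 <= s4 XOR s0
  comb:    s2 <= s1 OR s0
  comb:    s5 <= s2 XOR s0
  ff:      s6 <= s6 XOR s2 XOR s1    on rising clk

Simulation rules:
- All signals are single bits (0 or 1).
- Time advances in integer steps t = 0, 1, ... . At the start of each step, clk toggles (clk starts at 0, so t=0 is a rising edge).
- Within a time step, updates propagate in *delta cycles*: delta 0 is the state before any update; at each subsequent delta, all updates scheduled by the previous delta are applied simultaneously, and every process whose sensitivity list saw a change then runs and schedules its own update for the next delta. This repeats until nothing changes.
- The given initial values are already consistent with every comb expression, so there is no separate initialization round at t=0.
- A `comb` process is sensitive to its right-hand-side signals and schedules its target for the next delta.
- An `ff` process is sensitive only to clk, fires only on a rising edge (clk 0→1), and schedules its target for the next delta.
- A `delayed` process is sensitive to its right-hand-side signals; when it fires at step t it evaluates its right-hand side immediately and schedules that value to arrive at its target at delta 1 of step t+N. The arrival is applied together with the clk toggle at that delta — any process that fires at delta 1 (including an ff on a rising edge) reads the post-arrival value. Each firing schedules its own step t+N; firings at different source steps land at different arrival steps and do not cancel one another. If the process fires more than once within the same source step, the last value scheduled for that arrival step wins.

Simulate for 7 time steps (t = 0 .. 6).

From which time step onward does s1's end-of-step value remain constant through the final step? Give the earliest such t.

4

[bits: clk,s6,s5,s4,s1,s0,s2,s3]
t=0: Δ0=00010111 Δ1=10010111 Δ2=11010111 | 2Δ
t=1: Δ0=11010111 Δ1=01010111 | 1Δ
t=2: Δ0=01010111 Δ1=11010111 Δ2=10010111 | 2Δ
t=3: Δ0=10010111 Δ1=00010111 | 1Δ
t=4: Δ0=00010111 Δ1=10010011 Δ2=11111001 Δ3=11011011 Δ4=11111011 | 4Δ
t=5: Δ0=11111011 Δ1=01111011 | 1Δ
t=6: Δ0=01111011 Δ1=11111011 | 1Δ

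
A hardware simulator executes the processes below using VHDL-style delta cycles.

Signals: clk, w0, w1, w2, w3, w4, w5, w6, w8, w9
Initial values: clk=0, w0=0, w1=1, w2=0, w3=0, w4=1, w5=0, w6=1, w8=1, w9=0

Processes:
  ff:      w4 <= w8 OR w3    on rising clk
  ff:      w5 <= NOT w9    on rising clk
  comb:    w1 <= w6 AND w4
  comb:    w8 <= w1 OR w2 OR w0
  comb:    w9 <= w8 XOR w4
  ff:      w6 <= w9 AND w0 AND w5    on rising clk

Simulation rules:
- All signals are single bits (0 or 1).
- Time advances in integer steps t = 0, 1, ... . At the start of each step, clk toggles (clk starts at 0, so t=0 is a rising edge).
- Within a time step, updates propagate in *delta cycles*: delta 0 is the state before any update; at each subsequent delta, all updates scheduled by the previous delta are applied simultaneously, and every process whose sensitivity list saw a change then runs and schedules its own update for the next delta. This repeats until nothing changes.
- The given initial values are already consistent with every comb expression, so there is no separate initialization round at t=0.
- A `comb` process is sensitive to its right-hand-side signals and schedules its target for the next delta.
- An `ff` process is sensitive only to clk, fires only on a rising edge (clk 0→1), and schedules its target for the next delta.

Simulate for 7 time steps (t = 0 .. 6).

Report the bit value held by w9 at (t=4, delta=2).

t=0 Δ0: w5=0 w3=0 w1=1 w2=0 w0=0 w9=0 w4=1 clk=0 w8=1 w6=1
  Δ1: clk:0→1
  Δ2: w5:0→1, w6:1→0
  Δ3: w1:1→0
  Δ4: w8:1→0
  Δ5: w9:0→1
  (5Δ to stable)
t=1 Δ0: w5=1 w3=0 w1=0 w2=0 w0=0 w9=1 w4=1 clk=1 w8=0 w6=0
  Δ1: clk:1→0
  (1Δ to stable)
t=2 Δ0: w5=1 w3=0 w1=0 w2=0 w0=0 w9=1 w4=1 clk=0 w8=0 w6=0
  Δ1: clk:0→1
  Δ2: w5:1→0, w4:1→0
  Δ3: w9:1→0
  (3Δ to stable)
t=3 Δ0: w5=0 w3=0 w1=0 w2=0 w0=0 w9=0 w4=0 clk=1 w8=0 w6=0
  Δ1: clk:1→0
  (1Δ to stable)
t=4 Δ0: w5=0 w3=0 w1=0 w2=0 w0=0 w9=0 w4=0 clk=0 w8=0 w6=0
  Δ1: clk:0→1
  Δ2: w5:0→1
  (2Δ to stable)
t=5 Δ0: w5=1 w3=0 w1=0 w2=0 w0=0 w9=0 w4=0 clk=1 w8=0 w6=0
  Δ1: clk:1→0
  (1Δ to stable)
t=6 Δ0: w5=1 w3=0 w1=0 w2=0 w0=0 w9=0 w4=0 clk=0 w8=0 w6=0
  Δ1: clk:0→1
  (1Δ to stable)

0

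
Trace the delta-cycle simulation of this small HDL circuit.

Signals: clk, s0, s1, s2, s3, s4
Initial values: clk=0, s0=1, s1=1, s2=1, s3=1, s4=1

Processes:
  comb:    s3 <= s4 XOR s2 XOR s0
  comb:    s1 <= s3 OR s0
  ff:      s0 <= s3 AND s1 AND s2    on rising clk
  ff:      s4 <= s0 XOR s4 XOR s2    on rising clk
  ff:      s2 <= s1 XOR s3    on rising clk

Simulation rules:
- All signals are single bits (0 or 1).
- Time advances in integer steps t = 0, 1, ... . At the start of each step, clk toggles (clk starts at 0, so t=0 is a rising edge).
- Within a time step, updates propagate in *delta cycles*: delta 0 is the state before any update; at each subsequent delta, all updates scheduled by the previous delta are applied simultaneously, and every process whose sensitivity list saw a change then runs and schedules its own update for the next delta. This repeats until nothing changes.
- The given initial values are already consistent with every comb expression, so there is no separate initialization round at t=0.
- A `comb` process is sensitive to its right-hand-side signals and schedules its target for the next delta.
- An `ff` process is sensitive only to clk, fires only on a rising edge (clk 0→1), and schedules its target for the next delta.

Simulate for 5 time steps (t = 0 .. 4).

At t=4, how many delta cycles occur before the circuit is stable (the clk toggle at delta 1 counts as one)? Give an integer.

[bits: s0,s2,s1,clk,s4,s3]
t=0: Δ0=111011 Δ1=111111 Δ2=101111 Δ3=101110 | 3Δ
t=1: Δ0=101110 Δ1=101010 | 1Δ
t=2: Δ0=101010 Δ1=101110 Δ2=011100 Δ3=010101 Δ4=011101 | 4Δ
t=3: Δ0=011101 Δ1=011001 | 1Δ
t=4: Δ0=011001 Δ1=011101 Δ2=101111 Δ3=101110 | 3Δ

3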